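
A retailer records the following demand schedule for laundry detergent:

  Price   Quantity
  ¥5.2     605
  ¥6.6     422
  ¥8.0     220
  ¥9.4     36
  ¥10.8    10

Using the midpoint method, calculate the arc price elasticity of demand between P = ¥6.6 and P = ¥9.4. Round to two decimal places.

-4.82

At P = 6.6, Q = 422; at P = 9.4, Q = 36.
ΔQ = -386, ΔP = 2.8. Midpoints: P̄ = 8.00, Q̄ = 229.0.
ε = (ΔQ/ΔP)(P̄/Q̄) = (-386/2.8)(8.00/229.0).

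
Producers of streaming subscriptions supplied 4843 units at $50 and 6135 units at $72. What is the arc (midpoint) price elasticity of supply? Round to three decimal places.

0.653

ΔQ = 6135 − 4843 = 1292; ΔP = 72 − 50 = 22.
Midpoints: P̄ = 61.00, Q̄ = 5489.0.
ε_s = (ΔQ/ΔP)(P̄/Q̄) = (1292/22)(61.00/5489.0).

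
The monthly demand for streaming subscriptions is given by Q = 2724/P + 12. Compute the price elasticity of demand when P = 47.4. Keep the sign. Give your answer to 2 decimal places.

At P = 47.4, Q = 69.468.
dQ/dP = −2724/P² = -1.212.
ε = (dQ/dP)(P/Q) = (-1.212)(47.4/69.468).

-0.83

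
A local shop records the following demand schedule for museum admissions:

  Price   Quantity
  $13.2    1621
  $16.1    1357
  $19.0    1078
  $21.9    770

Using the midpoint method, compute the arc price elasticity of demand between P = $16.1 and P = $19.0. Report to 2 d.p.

At P = 16.1, Q = 1357; at P = 19.0, Q = 1078.
ΔQ = -279, ΔP = 2.9. Midpoints: P̄ = 17.55, Q̄ = 1217.5.
ε = (ΔQ/ΔP)(P̄/Q̄) = (-279/2.9)(17.55/1217.5).

-1.39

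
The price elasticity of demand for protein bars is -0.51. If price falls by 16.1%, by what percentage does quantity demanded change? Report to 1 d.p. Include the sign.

%ΔQ ≈ ε × %ΔP = (-0.51)(-16.1%) = 8.21%.

8.2%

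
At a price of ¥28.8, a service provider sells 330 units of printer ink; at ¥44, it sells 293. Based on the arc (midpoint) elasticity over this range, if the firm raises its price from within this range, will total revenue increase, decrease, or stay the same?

Arc ε = (-37/15.2)(36.40/311.5) ≈ -0.284.
|ε| = 0.28 < 1, so demand is inelastic. A price rise therefore raises total revenue.

increase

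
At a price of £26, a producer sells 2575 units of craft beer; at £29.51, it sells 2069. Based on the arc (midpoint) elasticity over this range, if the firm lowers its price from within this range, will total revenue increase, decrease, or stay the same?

Arc ε = (-506/3.51)(27.76/2322.0) ≈ -1.723.
|ε| = 1.72 > 1, so demand is elastic. A price cut therefore raises total revenue.

increase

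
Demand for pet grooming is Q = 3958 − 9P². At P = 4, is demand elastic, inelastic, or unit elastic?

Q = 3814, dQ/dP = -72.
ε = (dQ/dP)(P/Q) ≈ -0.076.
|ε| = 0.08 < 1.

inelastic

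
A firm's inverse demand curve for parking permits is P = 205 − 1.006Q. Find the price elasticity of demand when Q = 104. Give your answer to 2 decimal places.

-0.96

At Q = 104, P = 205 − 1.006(104) = 100.38.
dP/dQ = −1.006, so dQ/dP = 1/(−1.006) = -0.994.
ε = (dQ/dP)(P/Q) = (-0.994)(100.38/104).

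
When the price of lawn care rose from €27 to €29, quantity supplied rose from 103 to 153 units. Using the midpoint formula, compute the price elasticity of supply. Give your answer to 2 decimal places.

5.47

ΔQ = 153 − 103 = 50; ΔP = 29 − 27 = 2.
Midpoints: P̄ = 28.00, Q̄ = 128.0.
ε_s = (ΔQ/ΔP)(P̄/Q̄) = (50/2)(28.00/128.0).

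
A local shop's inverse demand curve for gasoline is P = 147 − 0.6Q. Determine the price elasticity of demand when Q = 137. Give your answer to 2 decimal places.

At Q = 137, P = 147 − 0.6(137) = 64.80.
dP/dQ = −0.6, so dQ/dP = 1/(−0.6) = -1.667.
ε = (dQ/dP)(P/Q) = (-1.667)(64.80/137).

-0.79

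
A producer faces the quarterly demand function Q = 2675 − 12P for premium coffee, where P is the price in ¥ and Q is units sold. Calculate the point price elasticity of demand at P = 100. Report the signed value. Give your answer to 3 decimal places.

At P = 100, Q = 1475.
dQ/dP = −12.
ε = (dQ/dP)(P/Q) = (-12)(100/1475).

-0.814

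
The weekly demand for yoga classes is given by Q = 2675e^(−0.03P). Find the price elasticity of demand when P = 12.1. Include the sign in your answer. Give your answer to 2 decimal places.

-0.36

At P = 12.1, Q = 1860.694.
dQ/dP = −0.03·2675e^(−0.03P) = −0.03Q = -55.821.
ε = (dQ/dP)(P/Q) = (-55.821)(12.1/1860.694).
|ε| < 1, so demand is inelastic at this price.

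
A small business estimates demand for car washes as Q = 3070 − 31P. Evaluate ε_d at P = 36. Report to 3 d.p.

At P = 36, Q = 1954.
dQ/dP = −31.
ε = (dQ/dP)(P/Q) = (-31)(36/1954).

-0.571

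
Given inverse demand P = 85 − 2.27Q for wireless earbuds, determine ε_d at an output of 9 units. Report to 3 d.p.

At Q = 9, P = 85 − 2.27(9) = 64.57.
dP/dQ = −2.27, so dQ/dP = 1/(−2.27) = -0.441.
ε = (dQ/dP)(P/Q) = (-0.441)(64.57/9).

-3.161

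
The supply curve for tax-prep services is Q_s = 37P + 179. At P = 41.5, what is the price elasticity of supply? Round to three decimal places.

At P = 41.5, Q_s = 1714.50.
dQ_s/dP = 37.
ε_s = (dQ_s/dP)(P/Q_s) = (37)(41.5/1714.50).

0.896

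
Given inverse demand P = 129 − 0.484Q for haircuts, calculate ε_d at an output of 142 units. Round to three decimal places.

-0.877

At Q = 142, P = 129 − 0.484(142) = 60.27.
dP/dQ = −0.484, so dQ/dP = 1/(−0.484) = -2.066.
ε = (dQ/dP)(P/Q) = (-2.066)(60.27/142).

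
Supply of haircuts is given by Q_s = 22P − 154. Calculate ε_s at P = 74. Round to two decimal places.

1.10

At P = 74, Q_s = 1474.
dQ_s/dP = 22.
ε_s = (dQ_s/dP)(P/Q_s) = (22)(74/1474).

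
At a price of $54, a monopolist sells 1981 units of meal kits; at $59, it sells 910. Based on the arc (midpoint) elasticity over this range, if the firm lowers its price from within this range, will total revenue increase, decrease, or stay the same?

increase

Arc ε = (-1071/5)(56.50/1445.5) ≈ -8.372.
|ε| = 8.37 > 1, so demand is elastic. A price cut therefore raises total revenue.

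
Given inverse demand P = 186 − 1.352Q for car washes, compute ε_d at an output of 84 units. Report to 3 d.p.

At Q = 84, P = 186 − 1.352(84) = 72.43.
dP/dQ = −1.352, so dQ/dP = 1/(−1.352) = -0.740.
ε = (dQ/dP)(P/Q) = (-0.740)(72.43/84).

-0.638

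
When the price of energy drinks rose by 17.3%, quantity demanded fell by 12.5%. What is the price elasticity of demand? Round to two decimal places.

ε = %ΔQ / %ΔP = (-12.5)/(17.3) = -0.723.

-0.72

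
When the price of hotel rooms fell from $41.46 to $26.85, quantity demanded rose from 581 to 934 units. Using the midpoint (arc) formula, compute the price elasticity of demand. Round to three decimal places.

-1.089

ΔQ = 934 − 581 = 353; ΔP = 26.85 − 41.46 = -14.61.
Midpoints: P̄ = 34.16, Q̄ = 757.5.
ε = (ΔQ/ΔP)(P̄/Q̄) = (353/-14.61)(34.16/757.5).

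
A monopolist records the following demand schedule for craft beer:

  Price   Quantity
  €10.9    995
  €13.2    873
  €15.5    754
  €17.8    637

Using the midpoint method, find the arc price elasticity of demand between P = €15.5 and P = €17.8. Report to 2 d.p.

-1.22

At P = 15.5, Q = 754; at P = 17.8, Q = 637.
ΔQ = -117, ΔP = 2.3. Midpoints: P̄ = 16.65, Q̄ = 695.5.
ε = (ΔQ/ΔP)(P̄/Q̄) = (-117/2.3)(16.65/695.5).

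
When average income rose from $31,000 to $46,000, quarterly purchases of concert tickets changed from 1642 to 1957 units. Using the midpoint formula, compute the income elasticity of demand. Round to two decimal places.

0.45

ΔQ = 315, ΔI = 15000. Midpoints: Ī = 38,500, Q̄ = 1799.5.
ε_I = (ΔQ/ΔI)(Ī/Q̄) = (315/15000)(38500/1799.5).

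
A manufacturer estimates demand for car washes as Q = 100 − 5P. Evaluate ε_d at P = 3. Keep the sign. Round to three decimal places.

-0.176

At P = 3, Q = 85.
dQ/dP = −5.
ε = (dQ/dP)(P/Q) = (-5)(3/85).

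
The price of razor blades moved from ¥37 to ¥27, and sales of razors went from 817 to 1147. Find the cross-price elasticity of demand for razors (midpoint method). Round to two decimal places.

ΔQ_x = 1147 − 817 = 330; ΔP_y = 27 − 37 = -10.
Midpoints: P̄_y = 32.00, Q̄_x = 982.0.
ε_xy = (ΔQ_x/ΔP_y)(P̄_y/Q̄_x) = (330/-10)(32.00/982.0).

-1.08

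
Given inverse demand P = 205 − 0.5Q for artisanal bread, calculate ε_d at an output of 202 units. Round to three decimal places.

At Q = 202, P = 205 − 0.5(202) = 104.00.
dP/dQ = −0.5, so dQ/dP = 1/(−0.5) = -2.000.
ε = (dQ/dP)(P/Q) = (-2.000)(104.00/202).

-1.030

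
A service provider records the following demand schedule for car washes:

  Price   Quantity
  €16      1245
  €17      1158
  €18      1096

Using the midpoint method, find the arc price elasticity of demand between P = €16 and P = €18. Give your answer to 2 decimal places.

-1.08

At P = 16, Q = 1245; at P = 18, Q = 1096.
ΔQ = -149, ΔP = 2. Midpoints: P̄ = 17.00, Q̄ = 1170.5.
ε = (ΔQ/ΔP)(P̄/Q̄) = (-149/2)(17.00/1170.5).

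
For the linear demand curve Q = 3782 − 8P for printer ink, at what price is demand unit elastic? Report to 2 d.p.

For linear demand Q = a − bP, ε = −bP/(a − bP). |ε| = 1 when bP = a − bP, i.e. P = a/(2b).
P = 3782/(2·8) = 3782/16 = 236.3750.

236.38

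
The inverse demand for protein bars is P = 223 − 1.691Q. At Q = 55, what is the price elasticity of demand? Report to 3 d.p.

At Q = 55, P = 223 − 1.691(55) = 130.00.
dP/dQ = −1.691, so dQ/dP = 1/(−1.691) = -0.591.
ε = (dQ/dP)(P/Q) = (-0.591)(130.00/55).

-1.398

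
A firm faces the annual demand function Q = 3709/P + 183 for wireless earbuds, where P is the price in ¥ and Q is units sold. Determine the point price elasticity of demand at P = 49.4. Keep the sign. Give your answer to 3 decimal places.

At P = 49.4, Q = 258.081.
dQ/dP = −3709/P² = -1.520.
ε = (dQ/dP)(P/Q) = (-1.520)(49.4/258.081).

-0.291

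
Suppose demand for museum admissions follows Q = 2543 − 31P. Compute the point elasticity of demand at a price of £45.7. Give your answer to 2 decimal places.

-1.26

At P = 45.7, Q = 1126.300.
dQ/dP = −31.
ε = (dQ/dP)(P/Q) = (-31)(45.7/1126.300).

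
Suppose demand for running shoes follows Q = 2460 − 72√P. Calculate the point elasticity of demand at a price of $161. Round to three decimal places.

At P = 161, Q = 1546.422.
dQ/dP = −72/(2√P) = -2.837.
ε = (dQ/dP)(P/Q) = (-2.837)(161/1546.422).
|ε| < 1, so demand is inelastic at this price.

-0.295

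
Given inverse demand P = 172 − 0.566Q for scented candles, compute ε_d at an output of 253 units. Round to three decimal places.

At Q = 253, P = 172 − 0.566(253) = 28.80.
dP/dQ = −0.566, so dQ/dP = 1/(−0.566) = -1.767.
ε = (dQ/dP)(P/Q) = (-1.767)(28.80/253).

-0.201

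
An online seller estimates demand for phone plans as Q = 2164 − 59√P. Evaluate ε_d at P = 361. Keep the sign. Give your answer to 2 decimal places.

-0.54

At P = 361, Q = 1043.
dQ/dP = −59/(2√P) = -1.553.
ε = (dQ/dP)(P/Q) = (-1.553)(361/1043).
|ε| < 1, so demand is inelastic at this price.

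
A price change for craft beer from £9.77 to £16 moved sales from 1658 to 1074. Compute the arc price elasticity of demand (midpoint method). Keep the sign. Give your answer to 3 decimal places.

ΔQ = 1074 − 1658 = -584; ΔP = 16 − 9.77 = 6.23.
Midpoints: P̄ = 12.88, Q̄ = 1366.0.
ε = (ΔQ/ΔP)(P̄/Q̄) = (-584/6.23)(12.88/1366.0).

-0.884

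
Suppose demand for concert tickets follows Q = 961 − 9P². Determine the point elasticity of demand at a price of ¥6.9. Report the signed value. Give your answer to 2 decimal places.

-1.61

At P = 6.9, Q = 532.510.
dQ/dP = −18P = -124.200.
ε = (dQ/dP)(P/Q) = (-124.200)(6.9/532.510).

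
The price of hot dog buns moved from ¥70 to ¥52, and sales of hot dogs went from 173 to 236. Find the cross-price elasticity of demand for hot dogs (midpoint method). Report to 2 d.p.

-1.04

ΔQ_x = 236 − 173 = 63; ΔP_y = 52 − 70 = -18.
Midpoints: P̄_y = 61.00, Q̄_x = 204.5.
ε_xy = (ΔQ_x/ΔP_y)(P̄_y/Q̄_x) = (63/-18)(61.00/204.5).
ε_xy < 0, so the goods are complements.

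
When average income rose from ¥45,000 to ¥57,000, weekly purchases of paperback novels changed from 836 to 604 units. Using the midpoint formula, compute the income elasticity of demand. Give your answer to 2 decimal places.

ΔQ = -232, ΔI = 12000. Midpoints: Ī = 51,000, Q̄ = 720.0.
ε_I = (ΔQ/ΔI)(Ī/Q̄) = (-232/12000)(51000/720.0).
ε_I < 0, so the good is inferior.

-1.37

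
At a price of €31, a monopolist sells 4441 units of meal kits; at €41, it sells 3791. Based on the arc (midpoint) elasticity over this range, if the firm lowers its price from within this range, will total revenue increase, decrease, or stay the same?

Arc ε = (-650/10)(36.00/4116.0) ≈ -0.569.
|ε| = 0.57 < 1, so demand is inelastic. A price cut therefore reduces total revenue.

decrease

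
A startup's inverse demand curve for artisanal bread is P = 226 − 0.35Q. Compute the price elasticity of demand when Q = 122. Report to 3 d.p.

-4.293

At Q = 122, P = 226 − 0.35(122) = 183.30.
dP/dQ = −0.35, so dQ/dP = 1/(−0.35) = -2.857.
ε = (dQ/dP)(P/Q) = (-2.857)(183.30/122).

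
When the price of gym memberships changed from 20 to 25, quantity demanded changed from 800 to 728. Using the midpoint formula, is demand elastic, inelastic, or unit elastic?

Arc ε ≈ -0.424.
|ε| = 0.42 < 1.

inelastic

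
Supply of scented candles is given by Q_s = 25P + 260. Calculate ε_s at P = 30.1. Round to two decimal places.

0.74

At P = 30.1, Q_s = 1012.50.
dQ_s/dP = 25.
ε_s = (dQ_s/dP)(P/Q_s) = (25)(30.1/1012.50).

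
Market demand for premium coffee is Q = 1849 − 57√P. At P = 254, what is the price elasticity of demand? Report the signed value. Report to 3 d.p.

At P = 254, Q = 940.569.
dQ/dP = −57/(2√P) = -1.788.
ε = (dQ/dP)(P/Q) = (-1.788)(254/940.569).

-0.483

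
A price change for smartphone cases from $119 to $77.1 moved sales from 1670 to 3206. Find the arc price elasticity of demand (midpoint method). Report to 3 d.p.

ΔQ = 3206 − 1670 = 1536; ΔP = 77.1 − 119 = -41.9.
Midpoints: P̄ = 98.05, Q̄ = 2438.0.
ε = (ΔQ/ΔP)(P̄/Q̄) = (1536/-41.9)(98.05/2438.0).

-1.474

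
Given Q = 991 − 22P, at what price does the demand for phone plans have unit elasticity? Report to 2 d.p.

For linear demand Q = a − bP, ε = −bP/(a − bP). |ε| = 1 when bP = a − bP, i.e. P = a/(2b).
P = 991/(2·22) = 991/44 = 22.5227.

22.52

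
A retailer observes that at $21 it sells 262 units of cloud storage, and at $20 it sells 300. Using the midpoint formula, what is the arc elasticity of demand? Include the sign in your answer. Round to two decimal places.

ΔQ = 300 − 262 = 38; ΔP = 20 − 21 = -1.
Midpoints: P̄ = 20.50, Q̄ = 281.0.
ε = (ΔQ/ΔP)(P̄/Q̄) = (38/-1)(20.50/281.0).

-2.77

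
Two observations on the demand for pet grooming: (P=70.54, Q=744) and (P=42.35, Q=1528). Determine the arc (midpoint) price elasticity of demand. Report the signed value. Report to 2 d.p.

-1.38

ΔQ = 1528 − 744 = 784; ΔP = 42.35 − 70.54 = -28.19.
Midpoints: P̄ = 56.45, Q̄ = 1136.0.
ε = (ΔQ/ΔP)(P̄/Q̄) = (784/-28.19)(56.45/1136.0).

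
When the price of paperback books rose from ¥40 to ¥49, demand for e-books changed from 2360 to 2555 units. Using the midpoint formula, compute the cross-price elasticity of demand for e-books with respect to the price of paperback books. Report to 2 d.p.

ΔQ_x = 2555 − 2360 = 195; ΔP_y = 49 − 40 = 9.
Midpoints: P̄_y = 44.50, Q̄_x = 2457.5.
ε_xy = (ΔQ_x/ΔP_y)(P̄_y/Q̄_x) = (195/9)(44.50/2457.5).

0.39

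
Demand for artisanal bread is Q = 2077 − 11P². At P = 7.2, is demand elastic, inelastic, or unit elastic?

inelastic

Q = 1506.760, dQ/dP = -158.400.
ε = (dQ/dP)(P/Q) ≈ -0.757.
|ε| = 0.76 < 1.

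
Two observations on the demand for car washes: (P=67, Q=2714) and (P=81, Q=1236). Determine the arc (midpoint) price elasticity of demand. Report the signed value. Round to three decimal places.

ΔQ = 1236 − 2714 = -1478; ΔP = 81 − 67 = 14.
Midpoints: P̄ = 74.00, Q̄ = 1975.0.
ε = (ΔQ/ΔP)(P̄/Q̄) = (-1478/14)(74.00/1975.0).

-3.956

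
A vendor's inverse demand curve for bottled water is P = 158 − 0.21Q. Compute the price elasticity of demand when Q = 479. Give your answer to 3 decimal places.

At Q = 479, P = 158 − 0.21(479) = 57.41.
dP/dQ = −0.21, so dQ/dP = 1/(−0.21) = -4.762.
ε = (dQ/dP)(P/Q) = (-4.762)(57.41/479).

-0.571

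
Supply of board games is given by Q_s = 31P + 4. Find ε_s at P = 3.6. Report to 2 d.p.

At P = 3.6, Q_s = 115.60.
dQ_s/dP = 31.
ε_s = (dQ_s/dP)(P/Q_s) = (31)(3.6/115.60).

0.97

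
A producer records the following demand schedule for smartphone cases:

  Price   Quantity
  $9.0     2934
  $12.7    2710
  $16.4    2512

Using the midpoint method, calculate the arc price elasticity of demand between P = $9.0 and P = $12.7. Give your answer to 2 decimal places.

-0.23

At P = 9.0, Q = 2934; at P = 12.7, Q = 2710.
ΔQ = -224, ΔP = 3.7. Midpoints: P̄ = 10.85, Q̄ = 2822.0.
ε = (ΔQ/ΔP)(P̄/Q̄) = (-224/3.7)(10.85/2822.0).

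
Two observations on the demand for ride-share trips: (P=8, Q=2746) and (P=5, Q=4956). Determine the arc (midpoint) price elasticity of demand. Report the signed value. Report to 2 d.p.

-1.24

ΔQ = 4956 − 2746 = 2210; ΔP = 5 − 8 = -3.
Midpoints: P̄ = 6.50, Q̄ = 3851.0.
ε = (ΔQ/ΔP)(P̄/Q̄) = (2210/-3)(6.50/3851.0).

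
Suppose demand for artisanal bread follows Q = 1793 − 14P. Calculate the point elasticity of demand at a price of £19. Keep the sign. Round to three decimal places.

At P = 19, Q = 1527.
dQ/dP = −14.
ε = (dQ/dP)(P/Q) = (-14)(19/1527).

-0.174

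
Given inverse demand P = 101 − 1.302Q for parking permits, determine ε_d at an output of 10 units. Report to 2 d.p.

-6.76

At Q = 10, P = 101 − 1.302(10) = 87.98.
dP/dQ = −1.302, so dQ/dP = 1/(−1.302) = -0.768.
ε = (dQ/dP)(P/Q) = (-0.768)(87.98/10).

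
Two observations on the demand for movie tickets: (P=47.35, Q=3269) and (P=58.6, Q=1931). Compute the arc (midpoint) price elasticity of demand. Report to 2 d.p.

ΔQ = 1931 − 3269 = -1338; ΔP = 58.6 − 47.35 = 11.25.
Midpoints: P̄ = 52.98, Q̄ = 2600.0.
ε = (ΔQ/ΔP)(P̄/Q̄) = (-1338/11.25)(52.98/2600.0).

-2.42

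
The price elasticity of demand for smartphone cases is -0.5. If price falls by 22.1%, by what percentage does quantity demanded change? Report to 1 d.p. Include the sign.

%ΔQ ≈ ε × %ΔP = (-0.5)(-22.1%) = 11.05%.

11.1%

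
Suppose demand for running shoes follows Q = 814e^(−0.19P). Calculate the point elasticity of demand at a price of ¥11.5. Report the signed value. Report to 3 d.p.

-2.185

At P = 11.5, Q = 91.557.
dQ/dP = −0.19·814e^(−0.19P) = −0.19Q = -17.396.
ε = (dQ/dP)(P/Q) = (-17.396)(11.5/91.557).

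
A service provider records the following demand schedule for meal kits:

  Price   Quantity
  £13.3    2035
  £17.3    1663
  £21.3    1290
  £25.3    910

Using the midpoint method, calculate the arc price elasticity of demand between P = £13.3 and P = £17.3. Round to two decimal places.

-0.77

At P = 13.3, Q = 2035; at P = 17.3, Q = 1663.
ΔQ = -372, ΔP = 4.0. Midpoints: P̄ = 15.30, Q̄ = 1849.0.
ε = (ΔQ/ΔP)(P̄/Q̄) = (-372/4.0)(15.30/1849.0).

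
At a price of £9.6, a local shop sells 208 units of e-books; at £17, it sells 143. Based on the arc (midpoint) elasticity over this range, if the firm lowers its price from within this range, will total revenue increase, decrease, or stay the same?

Arc ε = (-65/7.4)(13.30/175.5) ≈ -0.666.
|ε| = 0.67 < 1, so demand is inelastic. A price cut therefore reduces total revenue.

decrease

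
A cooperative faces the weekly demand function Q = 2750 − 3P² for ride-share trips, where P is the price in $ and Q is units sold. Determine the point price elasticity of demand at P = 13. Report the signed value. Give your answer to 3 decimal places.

At P = 13, Q = 2243.
dQ/dP = −6P = -78.
ε = (dQ/dP)(P/Q) = (-78)(13/2243).
|ε| < 1, so demand is inelastic at this price.

-0.452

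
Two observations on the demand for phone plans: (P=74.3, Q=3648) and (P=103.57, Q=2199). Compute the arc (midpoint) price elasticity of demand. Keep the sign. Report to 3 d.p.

ΔQ = 2199 − 3648 = -1449; ΔP = 103.57 − 74.3 = 29.27.
Midpoints: P̄ = 88.94, Q̄ = 2923.5.
ε = (ΔQ/ΔP)(P̄/Q̄) = (-1449/29.27)(88.94/2923.5).

-1.506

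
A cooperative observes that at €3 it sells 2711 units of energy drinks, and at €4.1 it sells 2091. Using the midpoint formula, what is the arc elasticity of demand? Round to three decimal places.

ΔQ = 2091 − 2711 = -620; ΔP = 4.1 − 3 = 1.1.
Midpoints: P̄ = 3.55, Q̄ = 2401.0.
ε = (ΔQ/ΔP)(P̄/Q̄) = (-620/1.1)(3.55/2401.0).

-0.833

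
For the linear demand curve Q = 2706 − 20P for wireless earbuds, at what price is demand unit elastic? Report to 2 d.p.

For linear demand Q = a − bP, ε = −bP/(a − bP). |ε| = 1 when bP = a − bP, i.e. P = a/(2b).
P = 2706/(2·20) = 2706/40 = 67.6500.

67.65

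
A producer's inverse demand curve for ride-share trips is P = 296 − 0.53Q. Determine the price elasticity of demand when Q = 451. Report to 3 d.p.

-0.238

At Q = 451, P = 296 − 0.53(451) = 56.97.
dP/dQ = −0.53, so dQ/dP = 1/(−0.53) = -1.887.
ε = (dQ/dP)(P/Q) = (-1.887)(56.97/451).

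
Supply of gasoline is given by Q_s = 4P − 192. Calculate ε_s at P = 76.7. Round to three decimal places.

At P = 76.7, Q_s = 114.80.
dQ_s/dP = 4.
ε_s = (dQ_s/dP)(P/Q_s) = (4)(76.7/114.80).

2.672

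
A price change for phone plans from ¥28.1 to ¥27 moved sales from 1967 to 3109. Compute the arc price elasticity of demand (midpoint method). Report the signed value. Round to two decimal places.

ΔQ = 3109 − 1967 = 1142; ΔP = 27 − 28.1 = -1.1.
Midpoints: P̄ = 27.55, Q̄ = 2538.0.
ε = (ΔQ/ΔP)(P̄/Q̄) = (1142/-1.1)(27.55/2538.0).

-11.27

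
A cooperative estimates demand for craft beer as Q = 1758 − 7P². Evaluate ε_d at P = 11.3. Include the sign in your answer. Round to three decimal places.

-2.069

At P = 11.3, Q = 864.170.
dQ/dP = −14P = -158.200.
ε = (dQ/dP)(P/Q) = (-158.200)(11.3/864.170).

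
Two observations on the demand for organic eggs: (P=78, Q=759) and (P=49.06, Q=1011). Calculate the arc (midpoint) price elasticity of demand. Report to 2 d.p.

ΔQ = 1011 − 759 = 252; ΔP = 49.06 − 78 = -28.94.
Midpoints: P̄ = 63.53, Q̄ = 885.0.
ε = (ΔQ/ΔP)(P̄/Q̄) = (252/-28.94)(63.53/885.0).

-0.63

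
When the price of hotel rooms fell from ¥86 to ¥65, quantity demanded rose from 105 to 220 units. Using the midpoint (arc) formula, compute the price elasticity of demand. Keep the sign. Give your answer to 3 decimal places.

ΔQ = 220 − 105 = 115; ΔP = 65 − 86 = -21.
Midpoints: P̄ = 75.50, Q̄ = 162.5.
ε = (ΔQ/ΔP)(P̄/Q̄) = (115/-21)(75.50/162.5).

-2.544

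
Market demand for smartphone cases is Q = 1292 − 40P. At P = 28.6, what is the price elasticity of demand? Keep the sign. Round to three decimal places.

-7.730

At P = 28.6, Q = 148.
dQ/dP = −40.
ε = (dQ/dP)(P/Q) = (-40)(28.6/148).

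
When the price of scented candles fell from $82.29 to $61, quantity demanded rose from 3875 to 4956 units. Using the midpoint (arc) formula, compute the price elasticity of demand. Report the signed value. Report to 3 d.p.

-0.824

ΔQ = 4956 − 3875 = 1081; ΔP = 61 − 82.29 = -21.29.
Midpoints: P̄ = 71.65, Q̄ = 4415.5.
ε = (ΔQ/ΔP)(P̄/Q̄) = (1081/-21.29)(71.65/4415.5).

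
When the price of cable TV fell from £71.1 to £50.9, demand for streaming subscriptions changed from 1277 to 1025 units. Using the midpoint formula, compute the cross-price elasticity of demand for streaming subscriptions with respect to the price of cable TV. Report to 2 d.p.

0.66

ΔQ_x = 1025 − 1277 = -252; ΔP_y = 50.9 − 71.1 = -20.2.
Midpoints: P̄_y = 61.00, Q̄_x = 1151.0.
ε_xy = (ΔQ_x/ΔP_y)(P̄_y/Q̄_x) = (-252/-20.2)(61.00/1151.0).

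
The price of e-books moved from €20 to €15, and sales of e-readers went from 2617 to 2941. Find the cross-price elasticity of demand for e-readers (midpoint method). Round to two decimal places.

ΔQ_x = 2941 − 2617 = 324; ΔP_y = 15 − 20 = -5.
Midpoints: P̄_y = 17.50, Q̄_x = 2779.0.
ε_xy = (ΔQ_x/ΔP_y)(P̄_y/Q̄_x) = (324/-5)(17.50/2779.0).

-0.41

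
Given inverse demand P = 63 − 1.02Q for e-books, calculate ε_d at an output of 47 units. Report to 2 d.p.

-0.31

At Q = 47, P = 63 − 1.02(47) = 15.06.
dP/dQ = −1.02, so dQ/dP = 1/(−1.02) = -0.980.
ε = (dQ/dP)(P/Q) = (-0.980)(15.06/47).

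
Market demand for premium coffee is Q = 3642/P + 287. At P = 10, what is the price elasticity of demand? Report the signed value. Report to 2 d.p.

At P = 10, Q = 651.200.
dQ/dP = −3642/P² = -36.420.
ε = (dQ/dP)(P/Q) = (-36.420)(10/651.200).

-0.56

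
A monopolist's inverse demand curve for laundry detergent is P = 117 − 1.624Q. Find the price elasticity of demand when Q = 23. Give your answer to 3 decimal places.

At Q = 23, P = 117 − 1.624(23) = 79.65.
dP/dQ = −1.624, so dQ/dP = 1/(−1.624) = -0.616.
ε = (dQ/dP)(P/Q) = (-0.616)(79.65/23).

-2.132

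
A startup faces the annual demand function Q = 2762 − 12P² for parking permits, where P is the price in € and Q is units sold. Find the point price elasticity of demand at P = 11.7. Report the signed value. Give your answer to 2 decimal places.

At P = 11.7, Q = 1119.320.
dQ/dP = −24P = -280.800.
ε = (dQ/dP)(P/Q) = (-280.800)(11.7/1119.320).

-2.94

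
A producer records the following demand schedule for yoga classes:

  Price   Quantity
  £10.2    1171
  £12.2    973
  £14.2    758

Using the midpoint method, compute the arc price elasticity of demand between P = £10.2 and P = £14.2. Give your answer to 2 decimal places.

At P = 10.2, Q = 1171; at P = 14.2, Q = 758.
ΔQ = -413, ΔP = 4.0. Midpoints: P̄ = 12.20, Q̄ = 964.5.
ε = (ΔQ/ΔP)(P̄/Q̄) = (-413/4.0)(12.20/964.5).

-1.31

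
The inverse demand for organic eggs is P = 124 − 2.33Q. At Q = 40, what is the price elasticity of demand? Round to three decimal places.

At Q = 40, P = 124 − 2.33(40) = 30.80.
dP/dQ = −2.33, so dQ/dP = 1/(−2.33) = -0.429.
ε = (dQ/dP)(P/Q) = (-0.429)(30.80/40).

-0.330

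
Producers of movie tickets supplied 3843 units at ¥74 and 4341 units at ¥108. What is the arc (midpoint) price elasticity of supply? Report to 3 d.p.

ΔQ = 4341 − 3843 = 498; ΔP = 108 − 74 = 34.
Midpoints: P̄ = 91.00, Q̄ = 4092.0.
ε_s = (ΔQ/ΔP)(P̄/Q̄) = (498/34)(91.00/4092.0).

0.326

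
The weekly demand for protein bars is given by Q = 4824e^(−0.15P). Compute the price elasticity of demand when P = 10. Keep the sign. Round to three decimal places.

-1.500

At P = 10, Q = 1076.380.
dQ/dP = −0.15·4824e^(−0.15P) = −0.15Q = -161.457.
ε = (dQ/dP)(P/Q) = (-161.457)(10/1076.380).
|ε| > 1, so demand is elastic at this price.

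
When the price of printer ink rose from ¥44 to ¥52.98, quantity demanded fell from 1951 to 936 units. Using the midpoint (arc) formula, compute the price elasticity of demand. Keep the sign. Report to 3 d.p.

ΔQ = 936 − 1951 = -1015; ΔP = 52.98 − 44 = 8.98.
Midpoints: P̄ = 48.49, Q̄ = 1443.5.
ε = (ΔQ/ΔP)(P̄/Q̄) = (-1015/8.98)(48.49/1443.5).

-3.797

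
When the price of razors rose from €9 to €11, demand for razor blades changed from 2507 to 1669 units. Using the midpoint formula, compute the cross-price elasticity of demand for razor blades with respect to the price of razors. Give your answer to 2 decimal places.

ΔQ_x = 1669 − 2507 = -838; ΔP_y = 11 − 9 = 2.
Midpoints: P̄_y = 10.00, Q̄_x = 2088.0.
ε_xy = (ΔQ_x/ΔP_y)(P̄_y/Q̄_x) = (-838/2)(10.00/2088.0).

-2.01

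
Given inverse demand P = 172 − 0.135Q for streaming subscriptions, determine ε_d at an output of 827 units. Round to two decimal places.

At Q = 827, P = 172 − 0.135(827) = 60.35.
dP/dQ = −0.135, so dQ/dP = 1/(−0.135) = -7.407.
ε = (dQ/dP)(P/Q) = (-7.407)(60.35/827).

-0.54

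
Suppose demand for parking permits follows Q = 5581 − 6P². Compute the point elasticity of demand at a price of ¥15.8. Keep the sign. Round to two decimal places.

-0.73

At P = 15.8, Q = 4083.160.
dQ/dP = −12P = -189.600.
ε = (dQ/dP)(P/Q) = (-189.600)(15.8/4083.160).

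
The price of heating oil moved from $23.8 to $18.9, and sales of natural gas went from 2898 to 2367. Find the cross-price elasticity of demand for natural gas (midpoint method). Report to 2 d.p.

0.88

ΔQ_x = 2367 − 2898 = -531; ΔP_y = 18.9 − 23.8 = -4.9.
Midpoints: P̄_y = 21.35, Q̄_x = 2632.5.
ε_xy = (ΔQ_x/ΔP_y)(P̄_y/Q̄_x) = (-531/-4.9)(21.35/2632.5).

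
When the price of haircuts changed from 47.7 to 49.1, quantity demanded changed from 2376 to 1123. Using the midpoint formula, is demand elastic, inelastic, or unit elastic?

Arc ε ≈ -24.760.
|ε| = 24.76 > 1.

elastic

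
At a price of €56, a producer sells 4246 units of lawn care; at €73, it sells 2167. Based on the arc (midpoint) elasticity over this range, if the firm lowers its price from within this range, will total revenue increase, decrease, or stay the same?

increase

Arc ε = (-2079/17)(64.50/3206.5) ≈ -2.460.
|ε| = 2.46 > 1, so demand is elastic. A price cut therefore raises total revenue.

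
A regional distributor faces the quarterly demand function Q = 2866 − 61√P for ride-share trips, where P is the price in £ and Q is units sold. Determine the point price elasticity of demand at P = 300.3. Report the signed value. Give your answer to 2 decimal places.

At P = 300.3, Q = 1808.921.
dQ/dP = −61/(2√P) = -1.760.
ε = (dQ/dP)(P/Q) = (-1.760)(300.3/1808.921).
|ε| < 1, so demand is inelastic at this price.

-0.29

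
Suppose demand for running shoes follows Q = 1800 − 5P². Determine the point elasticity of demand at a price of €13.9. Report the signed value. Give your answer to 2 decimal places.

-2.32

At P = 13.9, Q = 833.950.
dQ/dP = −10P = -139.
ε = (dQ/dP)(P/Q) = (-139)(13.9/833.950).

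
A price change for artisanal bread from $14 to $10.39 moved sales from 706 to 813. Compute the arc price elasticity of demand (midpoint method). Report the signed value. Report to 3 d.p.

ΔQ = 813 − 706 = 107; ΔP = 10.39 − 14 = -3.61.
Midpoints: P̄ = 12.20, Q̄ = 759.5.
ε = (ΔQ/ΔP)(P̄/Q̄) = (107/-3.61)(12.20/759.5).

-0.476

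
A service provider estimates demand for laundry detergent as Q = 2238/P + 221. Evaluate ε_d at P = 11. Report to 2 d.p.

-0.48

At P = 11, Q = 424.455.
dQ/dP = −2238/P² = -18.496.
ε = (dQ/dP)(P/Q) = (-18.496)(11/424.455).
|ε| < 1, so demand is inelastic at this price.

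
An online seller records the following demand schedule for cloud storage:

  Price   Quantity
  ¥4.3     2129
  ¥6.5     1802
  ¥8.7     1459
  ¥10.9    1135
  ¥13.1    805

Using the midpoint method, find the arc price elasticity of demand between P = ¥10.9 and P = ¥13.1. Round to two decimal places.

-1.86

At P = 10.9, Q = 1135; at P = 13.1, Q = 805.
ΔQ = -330, ΔP = 2.2. Midpoints: P̄ = 12.00, Q̄ = 970.0.
ε = (ΔQ/ΔP)(P̄/Q̄) = (-330/2.2)(12.00/970.0).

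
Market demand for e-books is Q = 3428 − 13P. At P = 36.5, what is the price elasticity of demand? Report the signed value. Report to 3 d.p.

At P = 36.5, Q = 2953.500.
dQ/dP = −13.
ε = (dQ/dP)(P/Q) = (-13)(36.5/2953.500).
|ε| < 1, so demand is inelastic at this price.

-0.161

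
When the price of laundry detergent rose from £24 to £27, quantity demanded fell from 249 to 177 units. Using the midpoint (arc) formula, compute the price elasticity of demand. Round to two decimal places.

ΔQ = 177 − 249 = -72; ΔP = 27 − 24 = 3.
Midpoints: P̄ = 25.50, Q̄ = 213.0.
ε = (ΔQ/ΔP)(P̄/Q̄) = (-72/3)(25.50/213.0).

-2.87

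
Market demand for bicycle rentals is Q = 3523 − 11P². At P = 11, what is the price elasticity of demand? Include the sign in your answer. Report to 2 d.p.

-1.21

At P = 11, Q = 2192.
dQ/dP = −22P = -242.
ε = (dQ/dP)(P/Q) = (-242)(11/2192).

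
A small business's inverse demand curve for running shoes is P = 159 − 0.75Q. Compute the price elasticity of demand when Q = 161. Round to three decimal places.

-0.317

At Q = 161, P = 159 − 0.75(161) = 38.25.
dP/dQ = −0.75, so dQ/dP = 1/(−0.75) = -1.333.
ε = (dQ/dP)(P/Q) = (-1.333)(38.25/161).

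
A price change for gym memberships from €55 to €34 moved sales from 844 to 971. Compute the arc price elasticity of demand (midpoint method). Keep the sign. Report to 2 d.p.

-0.30

ΔQ = 971 − 844 = 127; ΔP = 34 − 55 = -21.
Midpoints: P̄ = 44.50, Q̄ = 907.5.
ε = (ΔQ/ΔP)(P̄/Q̄) = (127/-21)(44.50/907.5).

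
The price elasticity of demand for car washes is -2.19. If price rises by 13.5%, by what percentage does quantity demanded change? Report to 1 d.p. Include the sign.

%ΔQ ≈ ε × %ΔP = (-2.19)(13.5%) = -29.56%.

-29.6%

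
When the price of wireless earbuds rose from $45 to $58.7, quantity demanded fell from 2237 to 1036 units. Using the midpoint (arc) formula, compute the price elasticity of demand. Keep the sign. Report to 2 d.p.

ΔQ = 1036 − 2237 = -1201; ΔP = 58.7 − 45 = 13.7.
Midpoints: P̄ = 51.85, Q̄ = 1636.5.
ε = (ΔQ/ΔP)(P̄/Q̄) = (-1201/13.7)(51.85/1636.5).

-2.78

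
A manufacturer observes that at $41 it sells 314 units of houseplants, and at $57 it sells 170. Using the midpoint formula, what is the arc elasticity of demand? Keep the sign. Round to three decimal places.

-1.822

ΔQ = 170 − 314 = -144; ΔP = 57 − 41 = 16.
Midpoints: P̄ = 49.00, Q̄ = 242.0.
ε = (ΔQ/ΔP)(P̄/Q̄) = (-144/16)(49.00/242.0).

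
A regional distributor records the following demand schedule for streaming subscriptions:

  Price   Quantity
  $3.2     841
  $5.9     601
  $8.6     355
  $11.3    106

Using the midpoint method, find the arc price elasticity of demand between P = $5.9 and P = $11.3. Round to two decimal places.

-2.23

At P = 5.9, Q = 601; at P = 11.3, Q = 106.
ΔQ = -495, ΔP = 5.4. Midpoints: P̄ = 8.60, Q̄ = 353.5.
ε = (ΔQ/ΔP)(P̄/Q̄) = (-495/5.4)(8.60/353.5).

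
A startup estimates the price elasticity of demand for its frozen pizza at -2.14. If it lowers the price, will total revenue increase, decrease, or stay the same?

|ε| = 2.14 > 1, so demand is elastic. A price cut therefore raises total revenue.

increase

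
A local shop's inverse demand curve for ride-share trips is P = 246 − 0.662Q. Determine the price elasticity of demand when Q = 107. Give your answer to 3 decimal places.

-2.473

At Q = 107, P = 246 − 0.662(107) = 175.17.
dP/dQ = −0.662, so dQ/dP = 1/(−0.662) = -1.511.
ε = (dQ/dP)(P/Q) = (-1.511)(175.17/107).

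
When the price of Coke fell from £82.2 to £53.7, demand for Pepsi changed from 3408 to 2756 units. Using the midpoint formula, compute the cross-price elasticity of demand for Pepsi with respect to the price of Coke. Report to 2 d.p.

ΔQ_x = 2756 − 3408 = -652; ΔP_y = 53.7 − 82.2 = -28.5.
Midpoints: P̄_y = 67.95, Q̄_x = 3082.0.
ε_xy = (ΔQ_x/ΔP_y)(P̄_y/Q̄_x) = (-652/-28.5)(67.95/3082.0).
ε_xy > 0, so the goods are substitutes.

0.50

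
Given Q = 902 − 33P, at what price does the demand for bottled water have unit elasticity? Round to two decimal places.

13.67

For linear demand Q = a − bP, ε = −bP/(a − bP). |ε| = 1 when bP = a − bP, i.e. P = a/(2b).
P = 902/(2·33) = 902/66 = 13.6667.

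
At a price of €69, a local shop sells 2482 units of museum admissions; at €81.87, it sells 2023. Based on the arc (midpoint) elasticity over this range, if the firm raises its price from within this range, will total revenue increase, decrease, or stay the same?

Arc ε = (-459/12.87)(75.44/2252.5) ≈ -1.194.
|ε| = 1.19 > 1, so demand is elastic. A price rise therefore reduces total revenue.

decrease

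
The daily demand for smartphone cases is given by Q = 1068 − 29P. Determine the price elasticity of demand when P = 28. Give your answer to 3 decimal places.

-3.172

At P = 28, Q = 256.
dQ/dP = −29.
ε = (dQ/dP)(P/Q) = (-29)(28/256).
|ε| > 1, so demand is elastic at this price.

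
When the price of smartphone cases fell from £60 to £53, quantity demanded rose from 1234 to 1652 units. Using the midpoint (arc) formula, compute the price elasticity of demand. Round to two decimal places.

-2.34

ΔQ = 1652 − 1234 = 418; ΔP = 53 − 60 = -7.
Midpoints: P̄ = 56.50, Q̄ = 1443.0.
ε = (ΔQ/ΔP)(P̄/Q̄) = (418/-7)(56.50/1443.0).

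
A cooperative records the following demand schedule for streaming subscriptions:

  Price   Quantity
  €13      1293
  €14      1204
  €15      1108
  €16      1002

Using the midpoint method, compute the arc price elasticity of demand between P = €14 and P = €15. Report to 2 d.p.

-1.20

At P = 14, Q = 1204; at P = 15, Q = 1108.
ΔQ = -96, ΔP = 1. Midpoints: P̄ = 14.50, Q̄ = 1156.0.
ε = (ΔQ/ΔP)(P̄/Q̄) = (-96/1)(14.50/1156.0).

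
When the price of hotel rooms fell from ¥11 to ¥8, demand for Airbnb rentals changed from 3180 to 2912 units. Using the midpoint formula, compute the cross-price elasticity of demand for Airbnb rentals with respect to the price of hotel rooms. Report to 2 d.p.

ΔQ_x = 2912 − 3180 = -268; ΔP_y = 8 − 11 = -3.
Midpoints: P̄_y = 9.50, Q̄_x = 3046.0.
ε_xy = (ΔQ_x/ΔP_y)(P̄_y/Q̄_x) = (-268/-3)(9.50/3046.0).

0.28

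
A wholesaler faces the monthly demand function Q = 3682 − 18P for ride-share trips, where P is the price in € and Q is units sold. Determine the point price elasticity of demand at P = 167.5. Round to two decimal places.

At P = 167.5, Q = 667.
dQ/dP = −18.
ε = (dQ/dP)(P/Q) = (-18)(167.5/667).
|ε| > 1, so demand is elastic at this price.

-4.52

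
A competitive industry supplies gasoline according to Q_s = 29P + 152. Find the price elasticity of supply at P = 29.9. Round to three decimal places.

0.851

At P = 29.9, Q_s = 1019.10.
dQ_s/dP = 29.
ε_s = (dQ_s/dP)(P/Q_s) = (29)(29.9/1019.10).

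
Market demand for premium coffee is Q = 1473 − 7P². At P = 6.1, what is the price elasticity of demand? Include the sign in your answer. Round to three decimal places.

At P = 6.1, Q = 1212.530.
dQ/dP = −14P = -85.400.
ε = (dQ/dP)(P/Q) = (-85.400)(6.1/1212.530).

-0.430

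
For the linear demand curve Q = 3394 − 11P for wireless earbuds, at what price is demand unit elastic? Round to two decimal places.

For linear demand Q = a − bP, ε = −bP/(a − bP). |ε| = 1 when bP = a − bP, i.e. P = a/(2b).
P = 3394/(2·11) = 3394/22 = 154.2727.

154.27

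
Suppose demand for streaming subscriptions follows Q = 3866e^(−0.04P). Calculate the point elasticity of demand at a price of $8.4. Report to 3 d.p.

At P = 8.4, Q = 2762.733.
dQ/dP = −0.04·3866e^(−0.04P) = −0.04Q = -110.509.
ε = (dQ/dP)(P/Q) = (-110.509)(8.4/2762.733).

-0.336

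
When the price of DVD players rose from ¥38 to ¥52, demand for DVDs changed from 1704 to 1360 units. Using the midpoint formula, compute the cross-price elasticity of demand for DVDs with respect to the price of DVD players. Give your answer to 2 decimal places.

ΔQ_x = 1360 − 1704 = -344; ΔP_y = 52 − 38 = 14.
Midpoints: P̄_y = 45.00, Q̄_x = 1532.0.
ε_xy = (ΔQ_x/ΔP_y)(P̄_y/Q̄_x) = (-344/14)(45.00/1532.0).

-0.72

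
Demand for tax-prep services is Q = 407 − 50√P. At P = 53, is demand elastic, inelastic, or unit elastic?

Q = 42.995, dQ/dP = -3.434.
ε = (dQ/dP)(P/Q) ≈ -4.233.
|ε| = 4.23 > 1.

elastic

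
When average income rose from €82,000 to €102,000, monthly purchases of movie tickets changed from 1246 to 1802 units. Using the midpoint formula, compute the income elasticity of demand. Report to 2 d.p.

1.68

ΔQ = 556, ΔI = 20000. Midpoints: Ī = 92,000, Q̄ = 1524.0.
ε_I = (ΔQ/ΔI)(Ī/Q̄) = (556/20000)(92000/1524.0).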